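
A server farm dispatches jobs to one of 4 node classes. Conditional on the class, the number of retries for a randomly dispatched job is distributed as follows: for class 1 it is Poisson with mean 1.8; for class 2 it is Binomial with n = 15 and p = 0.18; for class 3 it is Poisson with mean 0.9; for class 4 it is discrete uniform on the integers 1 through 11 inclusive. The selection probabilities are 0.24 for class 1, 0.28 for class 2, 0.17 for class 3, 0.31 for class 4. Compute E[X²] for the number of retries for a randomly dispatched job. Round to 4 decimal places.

For each component E[X²] = Var + (mean)², giving 1: 5.04; 2: 9.504; 3: 1.71; 4: 46.
Overall E[X²] = 0.24·5.04 + 0.28·9.504 + 0.17·1.71 + 0.31·46 = 18.4214.

18.4214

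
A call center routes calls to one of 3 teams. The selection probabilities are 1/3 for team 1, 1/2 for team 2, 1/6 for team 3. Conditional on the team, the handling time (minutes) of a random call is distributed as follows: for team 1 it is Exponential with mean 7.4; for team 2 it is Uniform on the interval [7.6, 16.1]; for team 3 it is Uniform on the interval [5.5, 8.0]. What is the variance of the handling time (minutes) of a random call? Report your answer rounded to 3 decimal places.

26.842

Per component, 1: μ=7.4, E[X²]=109.52; 2: μ=11.85, E[X²]=146.443; 3: μ=6.75, E[X²]=46.0833.
E[X] = 0.333333·7.4 + 0.5·11.85 + 0.166667·6.75 = 9.51667.
E[X²] = 0.333333·109.52 + 0.5·146.443 + 0.166667·46.0833 = 117.409.
Var(X) = E[X²] − (E[X])² = 117.409 − 90.5669 = 26.8419.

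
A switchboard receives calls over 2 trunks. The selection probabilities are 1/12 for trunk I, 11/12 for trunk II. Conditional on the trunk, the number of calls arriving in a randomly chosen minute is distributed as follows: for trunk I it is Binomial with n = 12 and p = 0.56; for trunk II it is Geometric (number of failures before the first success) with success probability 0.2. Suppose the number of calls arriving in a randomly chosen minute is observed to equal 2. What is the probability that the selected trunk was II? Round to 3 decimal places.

0.996

Likelihoods P(X=2 | ·): I: 0.0056292; II: 0.128.
Posterior ∝ prior × likelihood. Numerator for II: 0.916667·0.128 = 0.117333.
Normalizing constant: 0.0833333·0.0056292 + 0.916667·0.128 = 0.117802.
P(II | observation) = 0.117333 / 0.117802 = 0.996018.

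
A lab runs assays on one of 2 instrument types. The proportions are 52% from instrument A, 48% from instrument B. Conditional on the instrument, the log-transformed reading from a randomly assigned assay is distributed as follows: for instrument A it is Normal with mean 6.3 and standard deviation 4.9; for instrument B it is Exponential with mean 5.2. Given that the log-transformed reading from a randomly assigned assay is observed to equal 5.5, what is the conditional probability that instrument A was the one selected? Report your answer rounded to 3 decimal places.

0.566

Likelihoods f(5.5 | ·): A: 0.0803389; B: 0.06678.
Posterior ∝ prior × likelihood. Numerator for A: 0.52·0.0803389 = 0.0417762.
Normalizing constant: 0.52·0.0803389 + 0.48·0.06678 = 0.0738306.
P(A | observation) = 0.0417762 / 0.0738306 = 0.565839.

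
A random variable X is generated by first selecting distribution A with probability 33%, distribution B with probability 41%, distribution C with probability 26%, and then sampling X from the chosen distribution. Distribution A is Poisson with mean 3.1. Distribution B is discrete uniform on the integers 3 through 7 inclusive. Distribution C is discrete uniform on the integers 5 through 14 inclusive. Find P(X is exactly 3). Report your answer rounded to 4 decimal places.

Conditional on each component, P(X = 3): A: 0.223677; B: 0.2; C: 0.
By total probability, P(X = 3) = 0.33·0.223677 + 0.41·0.2 + 0.26·0 = 0.155813.

0.1558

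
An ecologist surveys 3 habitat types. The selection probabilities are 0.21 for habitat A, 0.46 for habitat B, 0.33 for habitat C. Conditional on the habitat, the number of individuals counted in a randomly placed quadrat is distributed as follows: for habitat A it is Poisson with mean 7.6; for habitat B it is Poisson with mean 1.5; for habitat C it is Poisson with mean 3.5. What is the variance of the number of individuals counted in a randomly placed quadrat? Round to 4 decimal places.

Per component, A: μ=7.6, E[X²]=65.36; B: μ=1.5, E[X²]=3.75; C: μ=3.5, E[X²]=15.75.
E[X] = 0.21·7.6 + 0.46·1.5 + 0.33·3.5 = 3.441.
E[X²] = 0.21·65.36 + 0.46·3.75 + 0.33·15.75 = 20.6481.
Var(X) = E[X²] − (E[X])² = 20.6481 − 11.8405 = 8.80762.

8.8076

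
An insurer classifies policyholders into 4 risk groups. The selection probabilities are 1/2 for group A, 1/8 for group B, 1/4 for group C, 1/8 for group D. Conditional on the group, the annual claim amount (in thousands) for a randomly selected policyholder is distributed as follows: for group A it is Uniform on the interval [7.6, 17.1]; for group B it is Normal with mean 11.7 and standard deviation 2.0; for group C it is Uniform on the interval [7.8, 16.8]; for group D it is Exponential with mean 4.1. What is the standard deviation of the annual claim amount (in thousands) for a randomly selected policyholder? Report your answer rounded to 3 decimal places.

Per component, A: μ=12.35, E[X²]=160.043; B: μ=11.7, E[X²]=140.89; C: μ=12.3, E[X²]=158.04; D: μ=4.1, E[X²]=33.62.
E[X] = 0.5·12.35 + 0.125·11.7 + 0.25·12.3 + 0.125·4.1 = 11.225.
E[X²] = 0.5·160.043 + 0.125·140.89 + 0.25·158.04 + 0.125·33.62 = 141.345.
Var(X) = E[X²] − (E[X])² = 141.345 − 126.001 = 15.3448.
SD(X) = √15.3448 = 3.91724.

3.917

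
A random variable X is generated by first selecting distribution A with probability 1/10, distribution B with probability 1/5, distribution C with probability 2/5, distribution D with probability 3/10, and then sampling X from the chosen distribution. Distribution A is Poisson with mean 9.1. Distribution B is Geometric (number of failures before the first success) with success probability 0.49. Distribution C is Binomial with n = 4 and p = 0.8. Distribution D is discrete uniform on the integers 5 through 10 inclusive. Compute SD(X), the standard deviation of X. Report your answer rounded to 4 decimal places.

Per component, A: μ=9.1, E[X²]=91.91; B: μ=1.04082, E[X²]=3.20741; C: μ=3.2, E[X²]=10.88; D: μ=7.5, E[X²]=59.1667.
E[X] = 0.1·9.1 + 0.2·1.04082 + 0.4·3.2 + 0.3·7.5 = 4.64816.
E[X²] = 0.1·91.91 + 0.2·3.20741 + 0.4·10.88 + 0.3·59.1667 = 31.9345.
Var(X) = E[X²] − (E[X])² = 31.9345 − 21.6054 = 10.3291.
SD(X) = √10.3291 = 3.21389.

3.2139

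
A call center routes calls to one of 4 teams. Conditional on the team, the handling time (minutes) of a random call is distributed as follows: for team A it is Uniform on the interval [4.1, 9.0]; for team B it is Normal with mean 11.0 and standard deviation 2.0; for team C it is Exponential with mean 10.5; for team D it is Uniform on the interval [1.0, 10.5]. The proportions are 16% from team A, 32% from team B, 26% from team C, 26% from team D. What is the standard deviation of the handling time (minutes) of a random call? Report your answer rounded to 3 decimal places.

Per component, A: μ=6.55, E[X²]=44.9033; B: μ=11, E[X²]=125; C: μ=10.5, E[X²]=220.5; D: μ=5.75, E[X²]=40.5833.
E[X] = 0.16·6.55 + 0.32·11 + 0.26·10.5 + 0.26·5.75 = 8.793.
E[X²] = 0.16·44.9033 + 0.32·125 + 0.26·220.5 + 0.26·40.5833 = 115.066.
Var(X) = E[X²] − (E[X])² = 115.066 − 77.3168 = 37.7494.
SD(X) = √37.7494 = 6.14405.

6.144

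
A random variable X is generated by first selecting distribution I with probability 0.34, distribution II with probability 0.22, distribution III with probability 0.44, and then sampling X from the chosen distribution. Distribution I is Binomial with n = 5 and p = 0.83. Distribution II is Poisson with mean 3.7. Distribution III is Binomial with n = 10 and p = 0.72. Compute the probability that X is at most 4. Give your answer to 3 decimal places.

0.372

Conditional on each component, P(X ≤ 4): I: 0.606096; II: 0.687219; III: 0.0341994.
By total probability, P(X ≤ 4) = 0.34·0.606096 + 0.22·0.687219 + 0.44·0.0341994 = 0.372309.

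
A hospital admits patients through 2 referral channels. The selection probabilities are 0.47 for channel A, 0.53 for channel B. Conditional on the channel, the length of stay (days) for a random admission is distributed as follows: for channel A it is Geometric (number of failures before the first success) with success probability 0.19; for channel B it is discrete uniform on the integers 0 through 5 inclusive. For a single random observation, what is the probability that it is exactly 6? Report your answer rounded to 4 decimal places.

0.0252

Conditional on each channel, P(X = 6): A: 0.0536616; B: 0.
By total probability, P(X = 6) = 0.47·0.0536616 + 0.53·0 = 0.025221.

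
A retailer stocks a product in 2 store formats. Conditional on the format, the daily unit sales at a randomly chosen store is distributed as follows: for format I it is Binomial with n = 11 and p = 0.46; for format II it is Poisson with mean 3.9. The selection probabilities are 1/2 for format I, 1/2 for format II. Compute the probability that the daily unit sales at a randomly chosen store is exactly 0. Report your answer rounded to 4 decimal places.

Conditional on each format, P(X = 0): I: 0.0011385; II: 0.0202419.
By total probability, P(X = 0) = 0.5·0.0011385 + 0.5·0.0202419 = 0.0106902.

0.0107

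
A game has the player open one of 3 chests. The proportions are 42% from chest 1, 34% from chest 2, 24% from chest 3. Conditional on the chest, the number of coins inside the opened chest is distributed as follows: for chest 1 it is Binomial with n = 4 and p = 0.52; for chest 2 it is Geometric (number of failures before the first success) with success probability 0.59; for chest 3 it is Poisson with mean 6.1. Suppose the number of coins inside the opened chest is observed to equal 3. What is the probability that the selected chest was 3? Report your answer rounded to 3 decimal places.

0.138

Likelihoods P(X=3 | ·): 1: 0.269967; 2: 0.0406634; 3: 0.0848481.
Posterior ∝ prior × likelihood. Numerator for 3: 0.24·0.0848481 = 0.0203635.
Normalizing constant: 0.42·0.269967 + 0.34·0.0406634 + 0.24·0.0848481 = 0.147575.
P(3 | observation) = 0.0203635 / 0.147575 = 0.137987.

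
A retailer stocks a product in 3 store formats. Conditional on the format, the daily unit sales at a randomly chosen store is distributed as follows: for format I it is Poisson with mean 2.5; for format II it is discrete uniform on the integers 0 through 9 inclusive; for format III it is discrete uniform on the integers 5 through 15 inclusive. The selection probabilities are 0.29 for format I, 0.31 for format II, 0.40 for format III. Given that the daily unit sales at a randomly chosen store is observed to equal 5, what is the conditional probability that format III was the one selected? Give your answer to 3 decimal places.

Likelihoods P(X=5 | ·): I: 0.0668009; II: 0.1; III: 0.0909091.
Posterior ∝ prior × likelihood. Numerator for III: 0.4·0.0909091 = 0.0363636.
Normalizing constant: 0.29·0.0668009 + 0.31·0.1 + 0.4·0.0909091 = 0.0867359.
P(III | observation) = 0.0363636 / 0.0867359 = 0.419245.

0.419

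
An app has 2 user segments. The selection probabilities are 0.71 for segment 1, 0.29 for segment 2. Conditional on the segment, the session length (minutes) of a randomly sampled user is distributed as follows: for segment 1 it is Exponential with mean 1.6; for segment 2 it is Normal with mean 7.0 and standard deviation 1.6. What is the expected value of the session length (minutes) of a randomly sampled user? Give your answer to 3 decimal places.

Component means — 1: 1.6; 2: 7.
E[X] = 0.71·1.6 + 0.29·7 = 3.166.

3.166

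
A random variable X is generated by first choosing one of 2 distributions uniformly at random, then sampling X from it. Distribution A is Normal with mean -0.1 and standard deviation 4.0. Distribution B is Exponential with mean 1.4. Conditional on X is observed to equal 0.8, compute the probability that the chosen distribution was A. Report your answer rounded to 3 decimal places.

0.194

Likelihoods f(0.8 | ·): A: 0.0972427; B: 0.40337.
Posterior ∝ prior × likelihood. Numerator for A: 0.5·0.0972427 = 0.0486213.
Normalizing constant: 0.5·0.0972427 + 0.5·0.40337 = 0.250306.
P(A | observation) = 0.0486213 / 0.250306 = 0.194247.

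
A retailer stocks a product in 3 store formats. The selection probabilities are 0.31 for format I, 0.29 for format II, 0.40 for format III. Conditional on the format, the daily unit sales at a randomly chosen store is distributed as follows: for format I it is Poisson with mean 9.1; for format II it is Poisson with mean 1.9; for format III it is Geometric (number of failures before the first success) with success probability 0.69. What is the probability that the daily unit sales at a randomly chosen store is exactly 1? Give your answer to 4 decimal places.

0.1683

Conditional on each format, P(X = 1): I: 0.00101616; II: 0.28418; III: 0.2139.
By total probability, P(X = 1) = 0.31·0.00101616 + 0.29·0.28418 + 0.4·0.2139 = 0.168287.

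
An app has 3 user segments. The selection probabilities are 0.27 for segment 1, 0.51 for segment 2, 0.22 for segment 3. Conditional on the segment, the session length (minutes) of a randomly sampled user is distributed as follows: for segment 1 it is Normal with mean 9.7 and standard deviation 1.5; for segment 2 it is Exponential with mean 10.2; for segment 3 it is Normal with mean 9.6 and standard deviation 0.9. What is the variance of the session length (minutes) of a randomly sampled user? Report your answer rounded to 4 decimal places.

Per component, 1: μ=9.7, E[X²]=96.34; 2: μ=10.2, E[X²]=208.08; 3: μ=9.6, E[X²]=92.97.
E[X] = 0.27·9.7 + 0.51·10.2 + 0.22·9.6 = 9.933.
E[X²] = 0.27·96.34 + 0.51·208.08 + 0.22·92.97 = 152.586.
Var(X) = E[X²] − (E[X])² = 152.586 − 98.6645 = 53.9215.

53.9215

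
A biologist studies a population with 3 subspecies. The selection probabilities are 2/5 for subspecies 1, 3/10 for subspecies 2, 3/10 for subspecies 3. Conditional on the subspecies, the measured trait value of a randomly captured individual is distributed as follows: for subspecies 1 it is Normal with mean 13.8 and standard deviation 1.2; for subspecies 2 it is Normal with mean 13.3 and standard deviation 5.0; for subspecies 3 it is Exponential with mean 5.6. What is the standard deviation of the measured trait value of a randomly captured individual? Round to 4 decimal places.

5.5605

Per component, 1: μ=13.8, E[X²]=191.88; 2: μ=13.3, E[X²]=201.89; 3: μ=5.6, E[X²]=62.72.
E[X] = 0.4·13.8 + 0.3·13.3 + 0.3·5.6 = 11.19.
E[X²] = 0.4·191.88 + 0.3·201.89 + 0.3·62.72 = 156.135.
Var(X) = E[X²] − (E[X])² = 156.135 − 125.216 = 30.9189.
SD(X) = √30.9189 = 5.56048.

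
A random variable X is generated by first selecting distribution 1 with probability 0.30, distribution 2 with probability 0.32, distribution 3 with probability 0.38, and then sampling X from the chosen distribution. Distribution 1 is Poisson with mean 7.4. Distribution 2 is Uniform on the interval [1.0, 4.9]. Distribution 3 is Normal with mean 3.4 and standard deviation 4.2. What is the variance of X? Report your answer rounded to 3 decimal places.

13.078

Per component, 1: μ=7.4, E[X²]=62.16; 2: μ=2.95, E[X²]=9.97; 3: μ=3.4, E[X²]=29.2.
E[X] = 0.3·7.4 + 0.32·2.95 + 0.38·3.4 = 4.456.
E[X²] = 0.3·62.16 + 0.32·9.97 + 0.38·29.2 = 32.9344.
Var(X) = E[X²] − (E[X])² = 32.9344 − 19.8559 = 13.0785.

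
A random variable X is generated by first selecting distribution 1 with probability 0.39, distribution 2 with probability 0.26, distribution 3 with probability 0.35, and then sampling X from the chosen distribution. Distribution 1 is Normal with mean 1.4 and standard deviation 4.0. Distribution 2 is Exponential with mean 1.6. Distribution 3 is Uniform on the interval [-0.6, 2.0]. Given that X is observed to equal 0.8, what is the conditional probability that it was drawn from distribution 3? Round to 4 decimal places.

0.4956

Likelihoods f(0.8 | ·): 1: 0.0986198; 2: 0.379082; 3: 0.384615.
Posterior ∝ prior × likelihood. Numerator for 3: 0.35·0.384615 = 0.134615.
Normalizing constant: 0.39·0.0986198 + 0.26·0.379082 + 0.35·0.384615 = 0.271638.
P(3 | observation) = 0.134615 / 0.271638 = 0.495568.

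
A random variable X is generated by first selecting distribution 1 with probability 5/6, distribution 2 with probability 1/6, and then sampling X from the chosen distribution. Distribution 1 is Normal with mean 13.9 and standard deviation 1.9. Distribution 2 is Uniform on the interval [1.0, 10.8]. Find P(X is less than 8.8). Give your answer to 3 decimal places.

Conditional on each component, P(X < 8.8): 1: 0.00363507; 2: 0.795918.
By total probability, P(X < 8.8) = 0.833333·0.00363507 + 0.166667·0.795918 = 0.135682.

0.136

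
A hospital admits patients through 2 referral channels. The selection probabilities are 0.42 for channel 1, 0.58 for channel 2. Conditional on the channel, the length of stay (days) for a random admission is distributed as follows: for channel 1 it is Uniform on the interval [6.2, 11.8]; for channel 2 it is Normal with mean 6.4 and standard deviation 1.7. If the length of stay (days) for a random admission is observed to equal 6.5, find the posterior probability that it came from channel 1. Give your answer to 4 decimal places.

0.3557

Likelihoods f(6.5 | ·): 1: 0.178571; 2: 0.234266.
Posterior ∝ prior × likelihood. Numerator for 1: 0.42·0.178571 = 0.075.
Normalizing constant: 0.42·0.178571 + 0.58·0.234266 = 0.210874.
P(1 | observation) = 0.075 / 0.210874 = 0.355662.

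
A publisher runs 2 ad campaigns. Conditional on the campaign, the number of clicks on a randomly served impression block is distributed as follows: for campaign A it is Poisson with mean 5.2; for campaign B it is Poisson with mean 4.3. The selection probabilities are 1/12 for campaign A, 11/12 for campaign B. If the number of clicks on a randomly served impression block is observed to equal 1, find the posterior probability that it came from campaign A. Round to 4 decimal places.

Likelihoods P(X=1 | ·): A: 0.0286861; B: 0.0583448.
Posterior ∝ prior × likelihood. Numerator for A: 0.0833333·0.0286861 = 0.00239051.
Normalizing constant: 0.0833333·0.0286861 + 0.916667·0.0583448 = 0.0558732.
P(A | observation) = 0.00239051 / 0.0558732 = 0.0427845.

0.0428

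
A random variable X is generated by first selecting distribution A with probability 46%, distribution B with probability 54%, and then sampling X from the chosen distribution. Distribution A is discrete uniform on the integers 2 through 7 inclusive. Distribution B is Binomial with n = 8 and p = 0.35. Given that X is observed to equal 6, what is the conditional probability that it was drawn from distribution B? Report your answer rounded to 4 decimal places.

Likelihoods P(X=6 | ·): A: 0.166667; B: 0.0217467.
Posterior ∝ prior × likelihood. Numerator for B: 0.54·0.0217467 = 0.0117432.
Normalizing constant: 0.46·0.166667 + 0.54·0.0217467 = 0.0884099.
P(B | observation) = 0.0117432 / 0.0884099 = 0.132827.

0.1328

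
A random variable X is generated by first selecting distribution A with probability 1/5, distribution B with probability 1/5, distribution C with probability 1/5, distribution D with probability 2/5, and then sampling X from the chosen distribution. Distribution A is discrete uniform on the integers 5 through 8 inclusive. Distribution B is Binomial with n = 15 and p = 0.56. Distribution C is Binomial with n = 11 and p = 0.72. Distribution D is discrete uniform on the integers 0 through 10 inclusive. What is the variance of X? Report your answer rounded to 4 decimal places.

7.4539

Per component, A: μ=6.5, E[X²]=43.5; B: μ=8.4, E[X²]=74.256; C: μ=7.92, E[X²]=64.944; D: μ=5, E[X²]=35.
E[X] = 0.2·6.5 + 0.2·8.4 + 0.2·7.92 + 0.4·5 = 6.564.
E[X²] = 0.2·43.5 + 0.2·74.256 + 0.2·64.944 + 0.4·35 = 50.54.
Var(X) = E[X²] − (E[X])² = 50.54 − 43.0861 = 7.4539.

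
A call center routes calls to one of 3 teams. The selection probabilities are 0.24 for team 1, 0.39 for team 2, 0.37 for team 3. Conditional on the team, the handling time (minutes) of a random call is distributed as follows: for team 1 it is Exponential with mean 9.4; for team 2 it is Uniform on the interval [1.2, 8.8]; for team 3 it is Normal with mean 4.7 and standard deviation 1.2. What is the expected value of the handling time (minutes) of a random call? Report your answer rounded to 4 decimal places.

Component means — 1: 9.4; 2: 5; 3: 4.7.
E[X] = 0.24·9.4 + 0.39·5 + 0.37·4.7 = 5.945.

5.9450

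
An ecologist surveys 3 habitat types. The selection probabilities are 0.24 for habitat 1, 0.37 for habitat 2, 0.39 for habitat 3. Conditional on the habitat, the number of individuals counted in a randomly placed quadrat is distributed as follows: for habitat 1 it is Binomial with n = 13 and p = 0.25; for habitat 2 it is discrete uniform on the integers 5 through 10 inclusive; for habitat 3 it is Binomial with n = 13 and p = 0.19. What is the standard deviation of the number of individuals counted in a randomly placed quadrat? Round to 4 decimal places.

Per component, 1: μ=3.25, E[X²]=13; 2: μ=7.5, E[X²]=59.1667; 3: μ=2.47, E[X²]=8.1016.
E[X] = 0.24·3.25 + 0.37·7.5 + 0.39·2.47 = 4.5183.
E[X²] = 0.24·13 + 0.37·59.1667 + 0.39·8.1016 = 28.1713.
Var(X) = E[X²] − (E[X])² = 28.1713 − 20.415 = 7.75626.
SD(X) = √7.75626 = 2.78501.

2.7850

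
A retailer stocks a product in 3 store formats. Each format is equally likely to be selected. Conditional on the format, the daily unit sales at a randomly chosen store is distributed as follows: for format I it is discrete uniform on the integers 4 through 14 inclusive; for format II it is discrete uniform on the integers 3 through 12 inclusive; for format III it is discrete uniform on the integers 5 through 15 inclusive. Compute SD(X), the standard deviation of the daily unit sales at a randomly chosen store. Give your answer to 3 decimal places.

3.236

Per component, I: μ=9, E[X²]=91; II: μ=7.5, E[X²]=64.5; III: μ=10, E[X²]=110.
E[X] = 0.333333·9 + 0.333333·7.5 + 0.333333·10 = 8.83333.
E[X²] = 0.333333·91 + 0.333333·64.5 + 0.333333·110 = 88.5.
Var(X) = E[X²] − (E[X])² = 88.5 − 78.0278 = 10.4722.
SD(X) = √10.4722 = 3.23608.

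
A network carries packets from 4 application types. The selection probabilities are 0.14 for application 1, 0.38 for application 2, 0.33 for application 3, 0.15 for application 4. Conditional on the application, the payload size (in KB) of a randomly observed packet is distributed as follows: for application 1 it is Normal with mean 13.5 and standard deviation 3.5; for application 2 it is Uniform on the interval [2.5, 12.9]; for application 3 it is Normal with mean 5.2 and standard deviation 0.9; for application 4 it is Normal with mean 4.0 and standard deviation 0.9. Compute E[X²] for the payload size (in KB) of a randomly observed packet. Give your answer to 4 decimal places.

For each component E[X²] = Var + (mean)², giving 1: 194.5; 2: 68.3033; 3: 27.85; 4: 16.81.
Overall E[X²] = 0.14·194.5 + 0.38·68.3033 + 0.33·27.85 + 0.15·16.81 = 64.8973.

64.8973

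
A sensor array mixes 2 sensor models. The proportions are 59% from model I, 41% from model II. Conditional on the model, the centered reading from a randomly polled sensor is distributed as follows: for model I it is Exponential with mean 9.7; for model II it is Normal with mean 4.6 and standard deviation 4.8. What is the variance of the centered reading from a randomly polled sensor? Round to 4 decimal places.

Per component, I: μ=9.7, E[X²]=188.18; II: μ=4.6, E[X²]=44.2.
E[X] = 0.59·9.7 + 0.41·4.6 = 7.609.
E[X²] = 0.59·188.18 + 0.41·44.2 = 129.148.
Var(X) = E[X²] − (E[X])² = 129.148 − 57.8969 = 71.2513.

71.2513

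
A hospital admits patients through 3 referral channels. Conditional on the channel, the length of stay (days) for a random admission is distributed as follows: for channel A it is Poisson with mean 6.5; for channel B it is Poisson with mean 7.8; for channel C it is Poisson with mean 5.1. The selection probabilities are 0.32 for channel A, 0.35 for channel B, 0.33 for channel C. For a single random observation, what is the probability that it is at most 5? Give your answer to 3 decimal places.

Conditional on each channel, P(X ≤ 5): A: 0.369041; B: 0.210251; C: 0.59842.
By total probability, P(X ≤ 5) = 0.32·0.369041 + 0.35·0.210251 + 0.33·0.59842 = 0.389159.

0.389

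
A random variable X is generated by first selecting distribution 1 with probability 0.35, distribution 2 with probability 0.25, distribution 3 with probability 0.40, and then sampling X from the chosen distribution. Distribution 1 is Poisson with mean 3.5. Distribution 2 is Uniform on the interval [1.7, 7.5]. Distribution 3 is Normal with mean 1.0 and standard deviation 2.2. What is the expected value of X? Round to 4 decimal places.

2.7750

Component means — 1: 3.5; 2: 4.6; 3: 1.
E[X] = 0.35·3.5 + 0.25·4.6 + 0.4·1 = 2.775.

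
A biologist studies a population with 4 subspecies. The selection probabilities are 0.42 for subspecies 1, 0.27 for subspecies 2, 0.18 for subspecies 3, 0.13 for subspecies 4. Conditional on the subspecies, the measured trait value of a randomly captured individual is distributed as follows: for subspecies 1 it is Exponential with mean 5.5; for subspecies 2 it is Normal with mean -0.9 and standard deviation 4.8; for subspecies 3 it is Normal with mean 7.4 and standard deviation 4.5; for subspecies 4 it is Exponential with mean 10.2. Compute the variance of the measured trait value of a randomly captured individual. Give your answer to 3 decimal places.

Per component, 1: μ=5.5, E[X²]=60.5; 2: μ=-0.9, E[X²]=23.85; 3: μ=7.4, E[X²]=75.01; 4: μ=10.2, E[X²]=208.08.
E[X] = 0.42·5.5 + 0.27·-0.9 + 0.18·7.4 + 0.13·10.2 = 4.725.
E[X²] = 0.42·60.5 + 0.27·23.85 + 0.18·75.01 + 0.13·208.08 = 72.4017.
Var(X) = E[X²] − (E[X])² = 72.4017 − 22.3256 = 50.0761.

50.076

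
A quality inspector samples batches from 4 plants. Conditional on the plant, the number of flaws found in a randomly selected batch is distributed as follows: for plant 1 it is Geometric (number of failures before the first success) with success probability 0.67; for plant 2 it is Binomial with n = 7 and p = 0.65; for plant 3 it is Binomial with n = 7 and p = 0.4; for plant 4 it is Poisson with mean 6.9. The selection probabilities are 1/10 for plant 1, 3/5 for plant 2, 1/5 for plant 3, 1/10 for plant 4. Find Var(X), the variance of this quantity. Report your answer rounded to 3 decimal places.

4.595

Per component, 1: μ=0.492537, E[X²]=0.977723; 2: μ=4.55, E[X²]=22.295; 3: μ=2.8, E[X²]=9.52; 4: μ=6.9, E[X²]=54.51.
E[X] = 0.1·0.492537 + 0.6·4.55 + 0.2·2.8 + 0.1·6.9 = 4.02925.
E[X²] = 0.1·0.977723 + 0.6·22.295 + 0.2·9.52 + 0.1·54.51 = 20.8298.
Var(X) = E[X²] − (E[X])² = 20.8298 − 16.2349 = 4.59489.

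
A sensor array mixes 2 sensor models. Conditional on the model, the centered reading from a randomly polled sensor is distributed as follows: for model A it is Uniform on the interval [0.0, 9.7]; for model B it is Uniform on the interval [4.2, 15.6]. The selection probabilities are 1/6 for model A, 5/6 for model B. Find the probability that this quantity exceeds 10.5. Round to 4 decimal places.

Conditional on each model, P(X > 10.5): A: 0; B: 0.447368.
By total probability, P(X > 10.5) = 0.166667·0 + 0.833333·0.447368 = 0.372807.

0.3728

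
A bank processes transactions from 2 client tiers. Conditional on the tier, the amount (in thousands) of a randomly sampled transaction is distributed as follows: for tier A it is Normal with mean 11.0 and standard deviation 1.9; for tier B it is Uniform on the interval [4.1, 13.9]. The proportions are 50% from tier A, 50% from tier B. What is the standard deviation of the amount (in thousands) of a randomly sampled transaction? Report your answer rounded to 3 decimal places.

2.609

Per component, A: μ=11, E[X²]=124.61; B: μ=9, E[X²]=89.0033.
E[X] = 0.5·11 + 0.5·9 = 10.
E[X²] = 0.5·124.61 + 0.5·89.0033 = 106.807.
Var(X) = E[X²] − (E[X])² = 106.807 − 100 = 6.80667.
SD(X) = √6.80667 = 2.60896.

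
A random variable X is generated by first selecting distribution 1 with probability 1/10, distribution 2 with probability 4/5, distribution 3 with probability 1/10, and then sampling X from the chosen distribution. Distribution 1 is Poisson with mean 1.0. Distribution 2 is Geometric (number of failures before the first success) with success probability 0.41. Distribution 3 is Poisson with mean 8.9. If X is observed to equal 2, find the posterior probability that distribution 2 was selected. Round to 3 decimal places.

Likelihoods P(X=2 | ·): 1: 0.18394; 2: 0.142721; 3: 0.00540168.
Posterior ∝ prior × likelihood. Numerator for 2: 0.8·0.142721 = 0.114177.
Normalizing constant: 0.1·0.18394 + 0.8·0.142721 + 0.1·0.00540168 = 0.133111.
P(2 | observation) = 0.114177 / 0.133111 = 0.857757.

0.858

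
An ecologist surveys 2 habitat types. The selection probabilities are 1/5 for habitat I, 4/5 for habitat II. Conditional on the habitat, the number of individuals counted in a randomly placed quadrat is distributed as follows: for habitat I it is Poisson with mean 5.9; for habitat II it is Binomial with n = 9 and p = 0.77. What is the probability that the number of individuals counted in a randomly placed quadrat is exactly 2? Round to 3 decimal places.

0.010

Conditional on each habitat, P(X = 2): I: 0.04768; II: 0.00072674.
By total probability, P(X = 2) = 0.2·0.04768 + 0.8·0.00072674 = 0.0101174.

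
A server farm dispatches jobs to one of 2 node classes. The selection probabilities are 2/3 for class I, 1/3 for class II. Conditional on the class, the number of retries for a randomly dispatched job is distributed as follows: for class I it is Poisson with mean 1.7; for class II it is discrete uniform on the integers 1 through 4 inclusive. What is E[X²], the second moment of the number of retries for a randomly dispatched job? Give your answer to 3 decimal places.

For each component E[X²] = Var + (mean)², giving I: 4.59; II: 7.5.
Overall E[X²] = 0.666667·4.59 + 0.333333·7.5 = 5.56.

5.560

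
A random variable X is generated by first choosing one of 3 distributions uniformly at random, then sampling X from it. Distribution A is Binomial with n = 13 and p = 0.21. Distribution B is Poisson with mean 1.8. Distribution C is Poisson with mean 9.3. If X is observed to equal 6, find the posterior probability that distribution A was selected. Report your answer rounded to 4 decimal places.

0.2391

Likelihoods P(X=6 | ·): A: 0.0282633; B: 0.00780859; C: 0.0821536.
Posterior ∝ prior × likelihood. Numerator for A: 0.333333·0.0282633 = 0.0094211.
Normalizing constant: 0.333333·0.0282633 + 0.333333·0.00780859 + 0.333333·0.0821536 = 0.0394085.
P(A | observation) = 0.0094211 / 0.0394085 = 0.239063.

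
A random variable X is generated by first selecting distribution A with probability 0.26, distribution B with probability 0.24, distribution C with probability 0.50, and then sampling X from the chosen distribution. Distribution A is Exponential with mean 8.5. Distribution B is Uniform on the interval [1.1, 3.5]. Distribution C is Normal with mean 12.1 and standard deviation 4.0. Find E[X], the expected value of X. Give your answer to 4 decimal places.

8.8120

Component means — A: 8.5; B: 2.3; C: 12.1.
E[X] = 0.26·8.5 + 0.24·2.3 + 0.5·12.1 = 8.812.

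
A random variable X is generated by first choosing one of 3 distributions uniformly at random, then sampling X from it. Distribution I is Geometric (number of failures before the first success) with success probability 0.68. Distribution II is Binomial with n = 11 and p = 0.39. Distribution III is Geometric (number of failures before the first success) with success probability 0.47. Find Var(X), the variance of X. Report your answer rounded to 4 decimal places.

4.6827

Per component, I: μ=0.470588, E[X²]=0.913495; II: μ=4.29, E[X²]=21.021; III: μ=1.12766, E[X²]=3.67089.
E[X] = 0.333333·0.470588 + 0.333333·4.29 + 0.333333·1.12766 = 1.96275.
E[X²] = 0.333333·0.913495 + 0.333333·21.021 + 0.333333·3.67089 = 8.53513.
Var(X) = E[X²] − (E[X])² = 8.53513 − 3.85238 = 4.68274.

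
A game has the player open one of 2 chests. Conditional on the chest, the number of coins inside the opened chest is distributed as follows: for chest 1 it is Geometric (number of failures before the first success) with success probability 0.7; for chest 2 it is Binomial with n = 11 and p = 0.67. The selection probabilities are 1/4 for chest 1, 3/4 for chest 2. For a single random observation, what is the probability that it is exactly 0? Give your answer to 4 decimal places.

Conditional on each chest, P(X = 0): 1: 0.7; 2: 5.05421e-06.
By total probability, P(X = 0) = 0.25·0.7 + 0.75·5.05421e-06 = 0.175004.

0.1750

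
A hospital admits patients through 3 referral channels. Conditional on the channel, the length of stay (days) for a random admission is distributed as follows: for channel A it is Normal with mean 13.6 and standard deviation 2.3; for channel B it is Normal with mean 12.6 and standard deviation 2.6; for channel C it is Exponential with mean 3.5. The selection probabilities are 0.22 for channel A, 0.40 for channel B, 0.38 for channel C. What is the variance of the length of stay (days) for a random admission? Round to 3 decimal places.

Per component, A: μ=13.6, E[X²]=190.25; B: μ=12.6, E[X²]=165.52; C: μ=3.5, E[X²]=24.5.
E[X] = 0.22·13.6 + 0.4·12.6 + 0.38·3.5 = 9.362.
E[X²] = 0.22·190.25 + 0.4·165.52 + 0.38·24.5 = 117.373.
Var(X) = E[X²] − (E[X])² = 117.373 − 87.647 = 29.726.

29.726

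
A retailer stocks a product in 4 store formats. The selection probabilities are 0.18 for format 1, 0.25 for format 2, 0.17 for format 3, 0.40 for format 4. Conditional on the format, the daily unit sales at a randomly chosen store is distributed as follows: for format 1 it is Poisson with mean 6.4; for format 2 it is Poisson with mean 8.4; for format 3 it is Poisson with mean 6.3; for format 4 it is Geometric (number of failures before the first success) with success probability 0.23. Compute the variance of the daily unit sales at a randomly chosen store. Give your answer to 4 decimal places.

14.3289

Per component, 1: μ=6.4, E[X²]=47.36; 2: μ=8.4, E[X²]=78.96; 3: μ=6.3, E[X²]=45.99; 4: μ=3.34783, E[X²]=25.7637.
E[X] = 0.18·6.4 + 0.25·8.4 + 0.17·6.3 + 0.4·3.34783 = 5.66213.
E[X²] = 0.18·47.36 + 0.25·78.96 + 0.17·45.99 + 0.4·25.7637 = 46.3886.
Var(X) = E[X²] − (E[X])² = 46.3886 − 32.0597 = 14.3289.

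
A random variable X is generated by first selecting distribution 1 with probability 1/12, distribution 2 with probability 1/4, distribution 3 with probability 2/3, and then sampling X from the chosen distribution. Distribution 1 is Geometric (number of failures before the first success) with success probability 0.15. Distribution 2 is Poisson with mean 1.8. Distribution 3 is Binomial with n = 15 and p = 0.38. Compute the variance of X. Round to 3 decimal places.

Per component, 1: μ=5.66667, E[X²]=69.8889; 2: μ=1.8, E[X²]=5.04; 3: μ=5.7, E[X²]=36.024.
E[X] = 0.0833333·5.66667 + 0.25·1.8 + 0.666667·5.7 = 4.72222.
E[X²] = 0.0833333·69.8889 + 0.25·5.04 + 0.666667·36.024 = 31.1001.
Var(X) = E[X²] − (E[X])² = 31.1001 − 22.2994 = 8.80069.

8.801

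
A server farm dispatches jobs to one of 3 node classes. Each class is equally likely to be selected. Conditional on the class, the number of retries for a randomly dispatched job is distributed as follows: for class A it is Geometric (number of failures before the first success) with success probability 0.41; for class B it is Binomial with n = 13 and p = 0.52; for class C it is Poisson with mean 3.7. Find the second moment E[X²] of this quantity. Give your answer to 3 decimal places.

23.971

For each component E[X²] = Var + (mean)², giving A: 5.58061; B: 48.9424; C: 17.39.
Overall E[X²] = 0.333333·5.58061 + 0.333333·48.9424 + 0.333333·17.39 = 23.971.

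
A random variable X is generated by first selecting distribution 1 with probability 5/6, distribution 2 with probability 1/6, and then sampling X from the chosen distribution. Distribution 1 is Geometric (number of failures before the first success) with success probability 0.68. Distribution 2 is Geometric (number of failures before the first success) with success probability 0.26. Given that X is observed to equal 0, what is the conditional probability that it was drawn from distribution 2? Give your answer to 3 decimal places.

0.071

Likelihoods P(X=0 | ·): 1: 0.68; 2: 0.26.
Posterior ∝ prior × likelihood. Numerator for 2: 0.166667·0.26 = 0.0433333.
Normalizing constant: 0.833333·0.68 + 0.166667·0.26 = 0.61.
P(2 | observation) = 0.0433333 / 0.61 = 0.0710383.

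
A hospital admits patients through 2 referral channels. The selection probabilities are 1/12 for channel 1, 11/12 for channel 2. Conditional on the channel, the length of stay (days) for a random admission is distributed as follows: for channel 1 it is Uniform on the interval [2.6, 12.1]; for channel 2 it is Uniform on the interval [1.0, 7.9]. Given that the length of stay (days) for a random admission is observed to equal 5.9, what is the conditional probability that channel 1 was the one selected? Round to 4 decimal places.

Likelihoods f(5.9 | ·): 1: 0.105263; 2: 0.144928.
Posterior ∝ prior × likelihood. Numerator for 1: 0.0833333·0.105263 = 0.00877193.
Normalizing constant: 0.0833333·0.105263 + 0.916667·0.144928 = 0.141622.
P(1 | observation) = 0.00877193 / 0.141622 = 0.061939.

0.0619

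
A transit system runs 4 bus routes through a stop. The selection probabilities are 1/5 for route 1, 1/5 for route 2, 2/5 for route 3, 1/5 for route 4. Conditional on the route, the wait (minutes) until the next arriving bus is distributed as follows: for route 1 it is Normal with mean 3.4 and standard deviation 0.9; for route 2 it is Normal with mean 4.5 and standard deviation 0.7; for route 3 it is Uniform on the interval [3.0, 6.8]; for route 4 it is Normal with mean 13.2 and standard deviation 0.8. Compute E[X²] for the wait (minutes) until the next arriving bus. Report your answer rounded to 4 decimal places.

For each component E[X²] = Var + (mean)², giving 1: 12.37; 2: 20.74; 3: 25.2133; 4: 174.88.
Overall E[X²] = 0.2·12.37 + 0.2·20.74 + 0.4·25.2133 + 0.2·174.88 = 51.6833.

51.6833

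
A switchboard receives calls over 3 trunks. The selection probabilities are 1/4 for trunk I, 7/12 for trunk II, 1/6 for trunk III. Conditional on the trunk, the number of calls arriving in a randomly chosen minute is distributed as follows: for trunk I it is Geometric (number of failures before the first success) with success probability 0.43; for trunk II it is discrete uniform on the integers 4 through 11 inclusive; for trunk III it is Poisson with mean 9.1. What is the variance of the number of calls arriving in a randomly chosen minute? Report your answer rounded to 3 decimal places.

13.677

Per component, I: μ=1.32558, E[X²]=4.83991; II: μ=7.5, E[X²]=61.5; III: μ=9.1, E[X²]=91.91.
E[X] = 0.25·1.32558 + 0.583333·7.5 + 0.166667·9.1 = 6.22306.
E[X²] = 0.25·4.83991 + 0.583333·61.5 + 0.166667·91.91 = 52.4033.
Var(X) = E[X²] − (E[X])² = 52.4033 − 38.7265 = 13.6768.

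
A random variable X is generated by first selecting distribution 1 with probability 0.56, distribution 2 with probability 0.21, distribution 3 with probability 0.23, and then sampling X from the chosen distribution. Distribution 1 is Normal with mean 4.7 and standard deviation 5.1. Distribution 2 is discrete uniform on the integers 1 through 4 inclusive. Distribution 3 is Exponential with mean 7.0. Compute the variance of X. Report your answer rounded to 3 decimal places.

28.327

Per component, 1: μ=4.7, E[X²]=48.1; 2: μ=2.5, E[X²]=7.5; 3: μ=7, E[X²]=98.
E[X] = 0.56·4.7 + 0.21·2.5 + 0.23·7 = 4.767.
E[X²] = 0.56·48.1 + 0.21·7.5 + 0.23·98 = 51.051.
Var(X) = E[X²] − (E[X])² = 51.051 − 22.7243 = 28.3267.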